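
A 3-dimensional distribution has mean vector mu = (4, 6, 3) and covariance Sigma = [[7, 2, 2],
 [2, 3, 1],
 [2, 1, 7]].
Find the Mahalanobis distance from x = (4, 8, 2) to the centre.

Step 1 — centre the observation: (x - mu) = (0, 2, -1).

Step 2 — invert Sigma (cofactor / det for 3×3, or solve directly):
  Sigma^{-1} = [[0.1852, -0.1111, -0.037],
 [-0.1111, 0.4167, -0.0278],
 [-0.037, -0.0278, 0.1574]].

Step 3 — form the quadratic (x - mu)^T · Sigma^{-1} · (x - mu):
  Sigma^{-1} · (x - mu) = (-0.1852, 0.8611, -0.213).
  (x - mu)^T · [Sigma^{-1} · (x - mu)] = (0)·(-0.1852) + (2)·(0.8611) + (-1)·(-0.213) = 1.9352.

Step 4 — take square root: d = √(1.9352) ≈ 1.3911.

d(x, mu) = √(1.9352) ≈ 1.3911


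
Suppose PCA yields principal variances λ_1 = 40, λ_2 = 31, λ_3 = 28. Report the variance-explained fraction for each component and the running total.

Step 1 — total variance = trace(Sigma) = Σ λ_i = 40 + 31 + 28 = 99.

Step 2 — fraction explained by component i = λ_i / Σ λ:
  PC1: 40/99 = 0.404
  PC2: 31/99 = 0.3131
  PC3: 28/99 = 0.2828

Step 3 — cumulative fraction after k components = (λ_1 + ... + λ_k) / Σ λ:
  k = 1: 40/99 = 0.404
  k = 2: (40 + 31)/99 = 71/99 = 0.7172
  k = 3: (40 + 31 + 28)/99 = 99/99 = 1

Summary (fraction, with percent):

explained: PC1 0.404 (40.4%), PC2 0.3131 (31.31%), PC3 0.2828 (28.28%);  cumulative: 0.404, 0.7172, 1


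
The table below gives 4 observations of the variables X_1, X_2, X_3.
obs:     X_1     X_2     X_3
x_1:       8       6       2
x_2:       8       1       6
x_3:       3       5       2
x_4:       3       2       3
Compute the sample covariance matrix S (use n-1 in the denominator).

Step 1 — column means:
  mean(X_1) = (8 + 8 + 3 + 3) / 4 = 22/4 = 5.5
  mean(X_2) = (6 + 1 + 5 + 2) / 4 = 14/4 = 3.5
  mean(X_3) = (2 + 6 + 2 + 3) / 4 = 13/4 = 3.25

Step 2 — sample covariance S[i,j] = (1/(n-1)) · Σ_k (x_{k,i} - mean_i) · (x_{k,j} - mean_j), with n-1 = 3.
  S[X_1,X_1] = ((2.5)·(2.5) + (2.5)·(2.5) + (-2.5)·(-2.5) + (-2.5)·(-2.5)) / 3 = 25/3 = 8.3333
  S[X_1,X_2] = ((2.5)·(2.5) + (2.5)·(-2.5) + (-2.5)·(1.5) + (-2.5)·(-1.5)) / 3 = 0/3 = 0
  S[X_1,X_3] = ((2.5)·(-1.25) + (2.5)·(2.75) + (-2.5)·(-1.25) + (-2.5)·(-0.25)) / 3 = 7.5/3 = 2.5
  S[X_2,X_2] = ((2.5)·(2.5) + (-2.5)·(-2.5) + (1.5)·(1.5) + (-1.5)·(-1.5)) / 3 = 17/3 = 5.6667
  S[X_2,X_3] = ((2.5)·(-1.25) + (-2.5)·(2.75) + (1.5)·(-1.25) + (-1.5)·(-0.25)) / 3 = -11.5/3 = -3.8333
  S[X_3,X_3] = ((-1.25)·(-1.25) + (2.75)·(2.75) + (-1.25)·(-1.25) + (-0.25)·(-0.25)) / 3 = 10.75/3 = 3.5833

S is symmetric (S[j,i] = S[i,j]). Assembling:

S = [[8.3333, 0, 2.5],
 [0, 5.6667, -3.8333],
 [2.5, -3.8333, 3.5833]]


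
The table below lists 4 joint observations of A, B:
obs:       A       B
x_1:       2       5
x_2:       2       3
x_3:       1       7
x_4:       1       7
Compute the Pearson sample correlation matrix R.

Step 1 — column means:
  mean(A) = (2 + 2 + 1 + 1) / 4 = 6/4 = 1.5
  mean(B) = (5 + 3 + 7 + 7) / 4 = 22/4 = 5.5

Step 2 — sample variances and covariances s[i,j] = (1/(n-1)) · Σ_k (x_{k,i} - mean_i) · (x_{k,j} - mean_j), with n-1 = 3:
  s[A,A] = ((0.5)·(0.5) + (0.5)·(0.5) + (-0.5)·(-0.5) + (-0.5)·(-0.5)) / 3 = 1/3 = 0.3333
  s[A,B] = ((0.5)·(-0.5) + (0.5)·(-2.5) + (-0.5)·(1.5) + (-0.5)·(1.5)) / 3 = -3/3 = -1
  s[B,B] = ((-0.5)·(-0.5) + (-2.5)·(-2.5) + (1.5)·(1.5) + (1.5)·(1.5)) / 3 = 11/3 = 3.6667
  Sample standard deviations s_i = √(s[i,i]):
  s(A) = √(0.3333) = 0.5774
  s(B) = √(3.6667) = 1.9149

Step 3 — r_{ij} = s_{ij} / (s_i · s_j):
  r[A,A] = 1 (diagonal).
  r[A,B] = -1 / (0.5774 · 1.9149) = -1 / 1.1055 = -0.9045
  r[B,B] = 1 (diagonal).

R is symmetric with unit diagonal. Assembling:

R = [[1, -0.9045],
 [-0.9045, 1]]


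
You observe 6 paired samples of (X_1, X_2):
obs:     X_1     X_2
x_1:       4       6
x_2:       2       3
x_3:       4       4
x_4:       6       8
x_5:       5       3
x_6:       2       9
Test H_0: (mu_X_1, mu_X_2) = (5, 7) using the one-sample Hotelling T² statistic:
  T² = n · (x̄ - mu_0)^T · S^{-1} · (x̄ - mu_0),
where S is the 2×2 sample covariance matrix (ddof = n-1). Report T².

Step 1 — sample mean vector:
  mean(X_1) = (4 + 2 + 4 + 6 + 5 + 2) / 6 = 23/6 = 3.8333
  mean(X_2) = (6 + 3 + 4 + 8 + 3 + 9) / 6 = 33/6 = 5.5
  x̄ = (3.8333, 5.5),  deviation x̄ - mu_0 = (3.8333, 5.5) - (5, 7) = (-1.1667, -1.5).

Step 2 — sample covariance matrix, S[i,j] = (1/(n-1)) · Σ_k (x_{k,i} - mean_i) · (x_{k,j} - mean_j), divisor n-1 = 5:
  S[X_1,X_1] = ((0.1667)·(0.1667) + (-1.8333)·(-1.8333) + (0.1667)·(0.1667) + (2.1667)·(2.1667) + (1.1667)·(1.1667) + (-1.8333)·(-1.8333)) / 5 = 12.8333/5 = 2.5667
  S[X_1,X_2] = ((0.1667)·(0.5) + (-1.8333)·(-2.5) + (0.1667)·(-1.5) + (2.1667)·(2.5) + (1.1667)·(-2.5) + (-1.8333)·(3.5)) / 5 = 0.5/5 = 0.1
  S[X_2,X_2] = ((0.5)·(0.5) + (-2.5)·(-2.5) + (-1.5)·(-1.5) + (2.5)·(2.5) + (-2.5)·(-2.5) + (3.5)·(3.5)) / 5 = 33.5/5 = 6.7
  S = [[2.5667, 0.1],
 [0.1, 6.7]].

Step 3 — invert S. det(S) = 2.5667·6.7 - (0.1)² = 17.1867.
  S^{-1} = (1/det) · [[d, -b], [-b, a]] = [[0.3898, -0.0058],
 [-0.0058, 0.1493]].

Step 4 — quadratic form (x̄ - mu_0)^T · S^{-1} · (x̄ - mu_0):
  S^{-1} · (x̄ - mu_0) = (-0.4461, -0.2172),
  (x̄ - mu_0)^T · [...] = (-1.1667)·(-0.4461) + (-1.5)·(-0.2172) = 0.8463.

Step 5 — scale by n: T² = 6 · 0.8463 = 5.0776.

T² ≈ 5.0776


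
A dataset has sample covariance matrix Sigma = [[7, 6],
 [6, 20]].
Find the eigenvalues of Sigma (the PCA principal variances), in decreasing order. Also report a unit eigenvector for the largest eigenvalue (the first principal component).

Step 1 — characteristic polynomial of 2×2 Sigma:
  det(Sigma - λI) = λ² - trace · λ + det = 0.
  trace = 7 + 20 = 27, det = 7·20 - (6)² = 104.
Step 2 — discriminant:
  Δ = trace² - 4·det = 729 - 416 = 313.
Step 3 — eigenvalues:
  λ = (trace ± √Δ)/2 = (27 ± 17.6918)/2,
  λ_1 = 22.3459,  λ_2 = 4.6541.

Step 4 — unit eigenvector for λ_1: solve (Sigma - λ_1 I)v = 0. First row:
  (7 - 22.3459)·v_x + (6)·v_y = 0, i.e. (-15.3459)·v_x + (6)·v_y = 0,
  so v ∝ (b, λ_1 - a) = (6, 15.3459) = u.
  ||u|| = √((6)² + (15.3459)²) = √(271.4967) ≈ 16.4772,
  v_1 = u/||u|| ≈ (0.3641, 0.9313) (||v_1|| = 1).

λ_1 = 22.3459,  λ_2 = 4.6541;  v_1 ≈ (0.3641, 0.9313)


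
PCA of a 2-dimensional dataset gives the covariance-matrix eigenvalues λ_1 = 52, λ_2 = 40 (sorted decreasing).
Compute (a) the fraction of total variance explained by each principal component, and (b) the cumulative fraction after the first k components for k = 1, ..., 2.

Step 1 — total variance = trace(Sigma) = Σ λ_i = 52 + 40 = 92.

Step 2 — fraction explained by component i = λ_i / Σ λ:
  PC1: 52/92 = 0.5652
  PC2: 40/92 = 0.4348

Step 3 — cumulative fraction after k components = (λ_1 + ... + λ_k) / Σ λ:
  k = 1: 52/92 = 0.5652
  k = 2: (52 + 40)/92 = 92/92 = 1

Summary (fraction, with percent):

explained: PC1 0.5652 (56.52%), PC2 0.4348 (43.48%);  cumulative: 0.5652, 1


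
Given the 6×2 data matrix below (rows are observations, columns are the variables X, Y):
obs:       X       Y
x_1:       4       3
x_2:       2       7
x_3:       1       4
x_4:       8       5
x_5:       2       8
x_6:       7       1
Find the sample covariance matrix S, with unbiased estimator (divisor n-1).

Step 1 — column means:
  mean(X) = (4 + 2 + 1 + 8 + 2 + 7) / 6 = 24/6 = 4
  mean(Y) = (3 + 7 + 4 + 5 + 8 + 1) / 6 = 28/6 = 4.6667

Step 2 — sample covariance S[i,j] = (1/(n-1)) · Σ_k (x_{k,i} - mean_i) · (x_{k,j} - mean_j), with n-1 = 5.
  S[X,X] = ((0)·(0) + (-2)·(-2) + (-3)·(-3) + (4)·(4) + (-2)·(-2) + (3)·(3)) / 5 = 42/5 = 8.4
  S[X,Y] = ((0)·(-1.6667) + (-2)·(2.3333) + (-3)·(-0.6667) + (4)·(0.3333) + (-2)·(3.3333) + (3)·(-3.6667)) / 5 = -19/5 = -3.8
  S[Y,Y] = ((-1.6667)·(-1.6667) + (2.3333)·(2.3333) + (-0.6667)·(-0.6667) + (0.3333)·(0.3333) + (3.3333)·(3.3333) + (-3.6667)·(-3.6667)) / 5 = 33.3333/5 = 6.6667

S is symmetric (S[j,i] = S[i,j]). Assembling:

S = [[8.4, -3.8],
 [-3.8, 6.6667]]


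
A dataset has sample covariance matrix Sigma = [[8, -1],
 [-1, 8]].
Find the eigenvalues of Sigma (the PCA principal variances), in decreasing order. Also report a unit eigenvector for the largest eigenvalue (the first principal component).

Step 1 — characteristic polynomial of 2×2 Sigma:
  det(Sigma - λI) = λ² - trace · λ + det = 0.
  trace = 8 + 8 = 16, det = 8·8 - (-1)² = 63.
Step 2 — discriminant:
  Δ = trace² - 4·det = 256 - 252 = 4.
Step 3 — eigenvalues:
  λ = (trace ± √Δ)/2 = (16 ± 2)/2,
  λ_1 = 9,  λ_2 = 7.

Step 4 — unit eigenvector for λ_1: solve (Sigma - λ_1 I)v = 0. First row:
  (8 - 9)·v_x + (-1)·v_y = 0, i.e. (-1)·v_x + (-1)·v_y = 0,
  so v ∝ (b, λ_1 - a) = (-1, 1); multiply by -1 so the first entry is positive: u = (1, -1).
  ||u|| = √((1)² + (-1)²) = √(2) ≈ 1.4142,
  v_1 = u/||u|| ≈ (0.7071, -0.7071) (||v_1|| = 1).

λ_1 = 9,  λ_2 = 7;  v_1 ≈ (0.7071, -0.7071)


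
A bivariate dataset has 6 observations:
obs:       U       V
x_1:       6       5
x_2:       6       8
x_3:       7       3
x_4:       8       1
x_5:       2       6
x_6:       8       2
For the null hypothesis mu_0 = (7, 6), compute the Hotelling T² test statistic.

Step 1 — sample mean vector:
  mean(U) = (6 + 6 + 7 + 8 + 2 + 8) / 6 = 37/6 = 6.1667
  mean(V) = (5 + 8 + 3 + 1 + 6 + 2) / 6 = 25/6 = 4.1667
  x̄ = (6.1667, 4.1667),  deviation x̄ - mu_0 = (6.1667, 4.1667) - (7, 6) = (-0.8333, -1.8333).

Step 2 — sample covariance matrix, S[i,j] = (1/(n-1)) · Σ_k (x_{k,i} - mean_i) · (x_{k,j} - mean_j), divisor n-1 = 5:
  S[U,U] = ((-0.1667)·(-0.1667) + (-0.1667)·(-0.1667) + (0.8333)·(0.8333) + (1.8333)·(1.8333) + (-4.1667)·(-4.1667) + (1.8333)·(1.8333)) / 5 = 24.8333/5 = 4.9667
  S[U,V] = ((-0.1667)·(0.8333) + (-0.1667)·(3.8333) + (0.8333)·(-1.1667) + (1.8333)·(-3.1667) + (-4.1667)·(1.8333) + (1.8333)·(-2.1667)) / 5 = -19.1667/5 = -3.8333
  S[V,V] = ((0.8333)·(0.8333) + (3.8333)·(3.8333) + (-1.1667)·(-1.1667) + (-3.1667)·(-3.1667) + (1.8333)·(1.8333) + (-2.1667)·(-2.1667)) / 5 = 34.8333/5 = 6.9667
  S = [[4.9667, -3.8333],
 [-3.8333, 6.9667]].

Step 3 — invert S. det(S) = 4.9667·6.9667 - (-3.8333)² = 19.9067.
  S^{-1} = (1/det) · [[d, -b], [-b, a]] = [[0.35, 0.1926],
 [0.1926, 0.2495]].

Step 4 — quadratic form (x̄ - mu_0)^T · S^{-1} · (x̄ - mu_0):
  S^{-1} · (x̄ - mu_0) = (-0.6447, -0.6179),
  (x̄ - mu_0)^T · [...] = (-0.8333)·(-0.6447) + (-1.8333)·(-0.6179) = 1.67.

Step 5 — scale by n: T² = 6 · 1.67 = 10.0201.

T² ≈ 10.0201


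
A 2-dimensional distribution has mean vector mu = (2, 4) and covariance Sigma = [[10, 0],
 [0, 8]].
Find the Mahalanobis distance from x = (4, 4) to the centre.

Step 1 — centre the observation: (x - mu) = (2, 0).

Step 2 — invert Sigma. det(Sigma) = 10·8 - (0)² = 80.
  Sigma^{-1} = (1/det) · [[d, -b], [-b, a]] = [[0.1, 0],
 [0, 0.125]].

Step 3 — form the quadratic (x - mu)^T · Sigma^{-1} · (x - mu):
  Sigma^{-1} · (x - mu) = (0.2, 0).
  (x - mu)^T · [Sigma^{-1} · (x - mu)] = (2)·(0.2) + (0)·(0) = 0.4.

Step 4 — take square root: d = √(0.4) ≈ 0.6325.

d(x, mu) = √(0.4) ≈ 0.6325


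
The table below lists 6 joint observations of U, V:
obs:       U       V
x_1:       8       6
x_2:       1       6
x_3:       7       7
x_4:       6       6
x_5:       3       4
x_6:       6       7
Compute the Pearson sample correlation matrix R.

Step 1 — column means:
  mean(U) = (8 + 1 + 7 + 6 + 3 + 6) / 6 = 31/6 = 5.1667
  mean(V) = (6 + 6 + 7 + 6 + 4 + 7) / 6 = 36/6 = 6

Step 2 — sample variances and covariances s[i,j] = (1/(n-1)) · Σ_k (x_{k,i} - mean_i) · (x_{k,j} - mean_j), with n-1 = 5:
  s[U,U] = ((2.8333)·(2.8333) + (-4.1667)·(-4.1667) + (1.8333)·(1.8333) + (0.8333)·(0.8333) + (-2.1667)·(-2.1667) + (0.8333)·(0.8333)) / 5 = 34.8333/5 = 6.9667
  s[U,V] = ((2.8333)·(0) + (-4.1667)·(0) + (1.8333)·(1) + (0.8333)·(0) + (-2.1667)·(-2) + (0.8333)·(1)) / 5 = 7/5 = 1.4
  s[V,V] = ((0)·(0) + (0)·(0) + (1)·(1) + (0)·(0) + (-2)·(-2) + (1)·(1)) / 5 = 6/5 = 1.2
  Sample standard deviations s_i = √(s[i,i]):
  s(U) = √(6.9667) = 2.6394
  s(V) = √(1.2) = 1.0954

Step 3 — r_{ij} = s_{ij} / (s_i · s_j):
  r[U,U] = 1 (diagonal).
  r[U,V] = 1.4 / (2.6394 · 1.0954) = 1.4 / 2.8914 = 0.4842
  r[V,V] = 1 (diagonal).

R is symmetric with unit diagonal. Assembling:

R = [[1, 0.4842],
 [0.4842, 1]]


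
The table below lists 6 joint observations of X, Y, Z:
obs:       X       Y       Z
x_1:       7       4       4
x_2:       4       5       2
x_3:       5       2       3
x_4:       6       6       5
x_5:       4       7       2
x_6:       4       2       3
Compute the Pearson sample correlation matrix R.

Step 1 — column means:
  mean(X) = (7 + 4 + 5 + 6 + 4 + 4) / 6 = 30/6 = 5
  mean(Y) = (4 + 5 + 2 + 6 + 7 + 2) / 6 = 26/6 = 4.3333
  mean(Z) = (4 + 2 + 3 + 5 + 2 + 3) / 6 = 19/6 = 3.1667

Step 2 — sample variances and covariances s[i,j] = (1/(n-1)) · Σ_k (x_{k,i} - mean_i) · (x_{k,j} - mean_j), with n-1 = 5:
  s[X,X] = ((2)·(2) + (-1)·(-1) + (0)·(0) + (1)·(1) + (-1)·(-1) + (-1)·(-1)) / 5 = 8/5 = 1.6
  s[X,Y] = ((2)·(-0.3333) + (-1)·(0.6667) + (0)·(-2.3333) + (1)·(1.6667) + (-1)·(2.6667) + (-1)·(-2.3333)) / 5 = 0/5 = 0
  s[X,Z] = ((2)·(0.8333) + (-1)·(-1.1667) + (0)·(-0.1667) + (1)·(1.8333) + (-1)·(-1.1667) + (-1)·(-0.1667)) / 5 = 6/5 = 1.2
  s[Y,Y] = ((-0.3333)·(-0.3333) + (0.6667)·(0.6667) + (-2.3333)·(-2.3333) + (1.6667)·(1.6667) + (2.6667)·(2.6667) + (-2.3333)·(-2.3333)) / 5 = 21.3333/5 = 4.2667
  s[Y,Z] = ((-0.3333)·(0.8333) + (0.6667)·(-1.1667) + (-2.3333)·(-0.1667) + (1.6667)·(1.8333) + (2.6667)·(-1.1667) + (-2.3333)·(-0.1667)) / 5 = -0.3333/5 = -0.0667
  s[Z,Z] = ((0.8333)·(0.8333) + (-1.1667)·(-1.1667) + (-0.1667)·(-0.1667) + (1.8333)·(1.8333) + (-1.1667)·(-1.1667) + (-0.1667)·(-0.1667)) / 5 = 6.8333/5 = 1.3667
  Sample standard deviations s_i = √(s[i,i]):
  s(X) = √(1.6) = 1.2649
  s(Y) = √(4.2667) = 2.0656
  s(Z) = √(1.3667) = 1.169

Step 3 — r_{ij} = s_{ij} / (s_i · s_j):
  r[X,X] = 1 (diagonal).
  r[X,Y] = 0 / (1.2649 · 2.0656) = 0 / 2.6128 = 0
  r[X,Z] = 1.2 / (1.2649 · 1.169) = 1.2 / 1.4787 = 0.8115
  r[Y,Y] = 1 (diagonal).
  r[Y,Z] = -0.0667 / (2.0656 · 1.169) = -0.0667 / 2.4148 = -0.0276
  r[Z,Z] = 1 (diagonal).

R is symmetric with unit diagonal. Assembling:

R = [[1, 0, 0.8115],
 [0, 1, -0.0276],
 [0.8115, -0.0276, 1]]


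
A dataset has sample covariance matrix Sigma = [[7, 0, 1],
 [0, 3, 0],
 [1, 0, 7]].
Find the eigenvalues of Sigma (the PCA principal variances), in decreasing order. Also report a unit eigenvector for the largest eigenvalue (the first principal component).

Step 1 — characteristic polynomial p(λ) = det(λI - Sigma) = λ³ - tr·λ² + c_1·λ - det, where tr = trace, c_1 = sum of the principal 2×2 minors, det = det(Sigma):
  tr = 7 + 3 + 7 = 17,
  c_1 = (7·3 - (0)²) + (7·7 - (1)²) + (3·7 - (0)²) = 21 + 48 + 21 = 90,
  det = 7·(3·7 - (0)²) - (0)·((0)·7 - (0)·(1)) + (1)·((0)·(0) - 3·(1)) = 7·(21) - (0)·(0) + (1)·(-3) = 144.
  So p(λ) = λ³ - 17λ² + 90λ - 144.
Step 2 — look for an integer root (rational root theorem: any rational root is an integer divisor of 144). Testing λ = 3:
  p(3) = 27 - 153 + 270 - 144 = 0  ✓
  Dividing out (λ - 3): p(λ) = (λ - 3)(λ² - 14λ + 48).
Step 3 — remaining eigenvalues from the quadratic λ² - 14λ + 48 = 0:
  Δ = 14² - 4·48 = 196 - 192 = 4,  λ = (14 ± √4)/2 = (14 ± 2)/2 = 8 or 6.
  Sorted: λ_1 = 8,  λ_2 = 6,  λ_3 = 3  (check: sum = 17 = tr ✓).

Step 4 — unit eigenvector for λ_1 = 8: v spans the null space of (Sigma - λ_1 I), whose rows are
  r_1 = (-1, 0, 1),  r_2 = (0, -5, 0),  r_3 = (1, 0, -1).
  v is orthogonal to every row, so take v ∝ r_1 × r_2 = ((0)·(0) - (1)·(-5), (1)·(0) - (-1)·(0), (-1)·(-5) - (0)·(0)) = (5, 0, 5).
  Rescale (divide by 5): u = (1, 0, 1).
  ||u|| = √((1)² + (0)² + (1)²) = √(2) ≈ 1.4142,  v_1 = u/||u|| ≈ (0.7071, 0, 0.7071) (||v_1|| = 1).

λ_1 = 8,  λ_2 = 6,  λ_3 = 3;  v_1 ≈ (0.7071, 0, 0.7071)


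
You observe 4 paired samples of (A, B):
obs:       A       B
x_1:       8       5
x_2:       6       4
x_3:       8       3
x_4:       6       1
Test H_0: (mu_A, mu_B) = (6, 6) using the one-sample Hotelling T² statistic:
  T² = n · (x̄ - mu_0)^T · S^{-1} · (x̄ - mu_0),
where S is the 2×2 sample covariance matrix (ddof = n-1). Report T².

Step 1 — sample mean vector:
  mean(A) = (8 + 6 + 8 + 6) / 4 = 28/4 = 7
  mean(B) = (5 + 4 + 3 + 1) / 4 = 13/4 = 3.25
  x̄ = (7, 3.25),  deviation x̄ - mu_0 = (7, 3.25) - (6, 6) = (1, -2.75).

Step 2 — sample covariance matrix, S[i,j] = (1/(n-1)) · Σ_k (x_{k,i} - mean_i) · (x_{k,j} - mean_j), divisor n-1 = 3:
  S[A,A] = ((1)·(1) + (-1)·(-1) + (1)·(1) + (-1)·(-1)) / 3 = 4/3 = 1.3333
  S[A,B] = ((1)·(1.75) + (-1)·(0.75) + (1)·(-0.25) + (-1)·(-2.25)) / 3 = 3/3 = 1
  S[B,B] = ((1.75)·(1.75) + (0.75)·(0.75) + (-0.25)·(-0.25) + (-2.25)·(-2.25)) / 3 = 8.75/3 = 2.9167
  S = [[1.3333, 1],
 [1, 2.9167]].

Step 3 — invert S. det(S) = 1.3333·2.9167 - (1)² = 2.8889.
  S^{-1} = (1/det) · [[d, -b], [-b, a]] = [[1.0096, -0.3462],
 [-0.3462, 0.4615]].

Step 4 — quadratic form (x̄ - mu_0)^T · S^{-1} · (x̄ - mu_0):
  S^{-1} · (x̄ - mu_0) = (1.9615, -1.6154),
  (x̄ - mu_0)^T · [...] = (1)·(1.9615) + (-2.75)·(-1.6154) = 6.4038.

Step 5 — scale by n: T² = 4 · 6.4038 = 25.6154.

T² ≈ 25.6154


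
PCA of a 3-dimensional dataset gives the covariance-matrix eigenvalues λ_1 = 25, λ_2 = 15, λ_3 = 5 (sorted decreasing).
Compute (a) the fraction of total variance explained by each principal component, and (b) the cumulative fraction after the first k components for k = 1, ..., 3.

Step 1 — total variance = trace(Sigma) = Σ λ_i = 25 + 15 + 5 = 45.

Step 2 — fraction explained by component i = λ_i / Σ λ:
  PC1: 25/45 = 0.5556
  PC2: 15/45 = 0.3333
  PC3: 5/45 = 0.1111

Step 3 — cumulative fraction after k components = (λ_1 + ... + λ_k) / Σ λ:
  k = 1: 25/45 = 0.5556
  k = 2: (25 + 15)/45 = 40/45 = 0.8889
  k = 3: (25 + 15 + 5)/45 = 45/45 = 1

Summary (fraction, with percent):

explained: PC1 0.5556 (55.56%), PC2 0.3333 (33.33%), PC3 0.1111 (11.11%);  cumulative: 0.5556, 0.8889, 1


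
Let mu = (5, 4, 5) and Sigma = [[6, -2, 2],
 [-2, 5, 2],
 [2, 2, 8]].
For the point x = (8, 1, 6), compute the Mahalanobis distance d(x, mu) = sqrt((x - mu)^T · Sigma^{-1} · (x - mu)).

Step 1 — centre the observation: (x - mu) = (3, -3, 1).

Step 2 — invert Sigma (cofactor / det for 3×3, or solve directly):
  Sigma^{-1} = [[0.2432, 0.1351, -0.0946],
 [0.1351, 0.2973, -0.1081],
 [-0.0946, -0.1081, 0.1757]].

Step 3 — form the quadratic (x - mu)^T · Sigma^{-1} · (x - mu):
  Sigma^{-1} · (x - mu) = (0.2297, -0.5946, 0.2162).
  (x - mu)^T · [Sigma^{-1} · (x - mu)] = (3)·(0.2297) + (-3)·(-0.5946) + (1)·(0.2162) = 2.6892.

Step 4 — take square root: d = √(2.6892) ≈ 1.6399.

d(x, mu) = √(2.6892) ≈ 1.6399


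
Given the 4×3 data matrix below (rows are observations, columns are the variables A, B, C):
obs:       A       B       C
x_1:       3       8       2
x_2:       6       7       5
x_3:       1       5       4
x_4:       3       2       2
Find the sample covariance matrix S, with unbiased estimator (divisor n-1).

Step 1 — column means:
  mean(A) = (3 + 6 + 1 + 3) / 4 = 13/4 = 3.25
  mean(B) = (8 + 7 + 5 + 2) / 4 = 22/4 = 5.5
  mean(C) = (2 + 5 + 4 + 2) / 4 = 13/4 = 3.25

Step 2 — sample covariance S[i,j] = (1/(n-1)) · Σ_k (x_{k,i} - mean_i) · (x_{k,j} - mean_j), with n-1 = 3.
  S[A,A] = ((-0.25)·(-0.25) + (2.75)·(2.75) + (-2.25)·(-2.25) + (-0.25)·(-0.25)) / 3 = 12.75/3 = 4.25
  S[A,B] = ((-0.25)·(2.5) + (2.75)·(1.5) + (-2.25)·(-0.5) + (-0.25)·(-3.5)) / 3 = 5.5/3 = 1.8333
  S[A,C] = ((-0.25)·(-1.25) + (2.75)·(1.75) + (-2.25)·(0.75) + (-0.25)·(-1.25)) / 3 = 3.75/3 = 1.25
  S[B,B] = ((2.5)·(2.5) + (1.5)·(1.5) + (-0.5)·(-0.5) + (-3.5)·(-3.5)) / 3 = 21/3 = 7
  S[B,C] = ((2.5)·(-1.25) + (1.5)·(1.75) + (-0.5)·(0.75) + (-3.5)·(-1.25)) / 3 = 3.5/3 = 1.1667
  S[C,C] = ((-1.25)·(-1.25) + (1.75)·(1.75) + (0.75)·(0.75) + (-1.25)·(-1.25)) / 3 = 6.75/3 = 2.25

S is symmetric (S[j,i] = S[i,j]). Assembling:

S = [[4.25, 1.8333, 1.25],
 [1.8333, 7, 1.1667],
 [1.25, 1.1667, 2.25]]


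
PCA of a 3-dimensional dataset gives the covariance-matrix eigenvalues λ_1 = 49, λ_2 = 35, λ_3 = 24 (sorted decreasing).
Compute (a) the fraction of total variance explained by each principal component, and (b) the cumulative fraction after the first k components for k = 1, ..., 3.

Step 1 — total variance = trace(Sigma) = Σ λ_i = 49 + 35 + 24 = 108.

Step 2 — fraction explained by component i = λ_i / Σ λ:
  PC1: 49/108 = 0.4537
  PC2: 35/108 = 0.3241
  PC3: 24/108 = 0.2222

Step 3 — cumulative fraction after k components = (λ_1 + ... + λ_k) / Σ λ:
  k = 1: 49/108 = 0.4537
  k = 2: (49 + 35)/108 = 84/108 = 0.7778
  k = 3: (49 + 35 + 24)/108 = 108/108 = 1

Summary (fraction, with percent):

explained: PC1 0.4537 (45.37%), PC2 0.3241 (32.41%), PC3 0.2222 (22.22%);  cumulative: 0.4537, 0.7778, 1


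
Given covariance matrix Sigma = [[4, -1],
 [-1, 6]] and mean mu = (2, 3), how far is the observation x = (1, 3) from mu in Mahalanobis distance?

Step 1 — centre the observation: (x - mu) = (-1, 0).

Step 2 — invert Sigma. det(Sigma) = 4·6 - (-1)² = 23.
  Sigma^{-1} = (1/det) · [[d, -b], [-b, a]] = [[0.2609, 0.0435],
 [0.0435, 0.1739]].

Step 3 — form the quadratic (x - mu)^T · Sigma^{-1} · (x - mu):
  Sigma^{-1} · (x - mu) = (-0.2609, -0.0435).
  (x - mu)^T · [Sigma^{-1} · (x - mu)] = (-1)·(-0.2609) + (0)·(-0.0435) = 0.2609.

Step 4 — take square root: d = √(0.2609) ≈ 0.5108.

d(x, mu) = √(0.2609) ≈ 0.5108


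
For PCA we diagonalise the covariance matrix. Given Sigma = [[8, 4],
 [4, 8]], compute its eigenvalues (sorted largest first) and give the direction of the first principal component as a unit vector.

Step 1 — characteristic polynomial of 2×2 Sigma:
  det(Sigma - λI) = λ² - trace · λ + det = 0.
  trace = 8 + 8 = 16, det = 8·8 - (4)² = 48.
Step 2 — discriminant:
  Δ = trace² - 4·det = 256 - 192 = 64.
Step 3 — eigenvalues:
  λ = (trace ± √Δ)/2 = (16 ± 8)/2,
  λ_1 = 12,  λ_2 = 4.

Step 4 — unit eigenvector for λ_1: solve (Sigma - λ_1 I)v = 0. First row:
  (8 - 12)·v_x + (4)·v_y = 0, i.e. (-4)·v_x + (4)·v_y = 0,
  so v ∝ (b, λ_1 - a) = (4, 4) = u.
  ||u|| = √((4)² + (4)²) = √(32) ≈ 5.6569,
  v_1 = u/||u|| ≈ (0.7071, 0.7071) (||v_1|| = 1).

λ_1 = 12,  λ_2 = 4;  v_1 ≈ (0.7071, 0.7071)


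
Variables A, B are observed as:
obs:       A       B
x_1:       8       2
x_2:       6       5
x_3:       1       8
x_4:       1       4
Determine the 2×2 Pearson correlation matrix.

Step 1 — column means:
  mean(A) = (8 + 6 + 1 + 1) / 4 = 16/4 = 4
  mean(B) = (2 + 5 + 8 + 4) / 4 = 19/4 = 4.75

Step 2 — sample variances and covariances s[i,j] = (1/(n-1)) · Σ_k (x_{k,i} - mean_i) · (x_{k,j} - mean_j), with n-1 = 3:
  s[A,A] = ((4)·(4) + (2)·(2) + (-3)·(-3) + (-3)·(-3)) / 3 = 38/3 = 12.6667
  s[A,B] = ((4)·(-2.75) + (2)·(0.25) + (-3)·(3.25) + (-3)·(-0.75)) / 3 = -18/3 = -6
  s[B,B] = ((-2.75)·(-2.75) + (0.25)·(0.25) + (3.25)·(3.25) + (-0.75)·(-0.75)) / 3 = 18.75/3 = 6.25
  Sample standard deviations s_i = √(s[i,i]):
  s(A) = √(12.6667) = 3.559
  s(B) = √(6.25) = 2.5

Step 3 — r_{ij} = s_{ij} / (s_i · s_j):
  r[A,A] = 1 (diagonal).
  r[A,B] = -6 / (3.559 · 2.5) = -6 / 8.8976 = -0.6743
  r[B,B] = 1 (diagonal).

R is symmetric with unit diagonal. Assembling:

R = [[1, -0.6743],
 [-0.6743, 1]]


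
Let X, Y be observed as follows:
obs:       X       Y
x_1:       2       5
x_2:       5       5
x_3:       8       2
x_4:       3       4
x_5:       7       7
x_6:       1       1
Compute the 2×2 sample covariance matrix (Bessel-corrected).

Step 1 — column means:
  mean(X) = (2 + 5 + 8 + 3 + 7 + 1) / 6 = 26/6 = 4.3333
  mean(Y) = (5 + 5 + 2 + 4 + 7 + 1) / 6 = 24/6 = 4

Step 2 — sample covariance S[i,j] = (1/(n-1)) · Σ_k (x_{k,i} - mean_i) · (x_{k,j} - mean_j), with n-1 = 5.
  S[X,X] = ((-2.3333)·(-2.3333) + (0.6667)·(0.6667) + (3.6667)·(3.6667) + (-1.3333)·(-1.3333) + (2.6667)·(2.6667) + (-3.3333)·(-3.3333)) / 5 = 39.3333/5 = 7.8667
  S[X,Y] = ((-2.3333)·(1) + (0.6667)·(1) + (3.6667)·(-2) + (-1.3333)·(0) + (2.6667)·(3) + (-3.3333)·(-3)) / 5 = 9/5 = 1.8
  S[Y,Y] = ((1)·(1) + (1)·(1) + (-2)·(-2) + (0)·(0) + (3)·(3) + (-3)·(-3)) / 5 = 24/5 = 4.8

S is symmetric (S[j,i] = S[i,j]). Assembling:

S = [[7.8667, 1.8],
 [1.8, 4.8]]


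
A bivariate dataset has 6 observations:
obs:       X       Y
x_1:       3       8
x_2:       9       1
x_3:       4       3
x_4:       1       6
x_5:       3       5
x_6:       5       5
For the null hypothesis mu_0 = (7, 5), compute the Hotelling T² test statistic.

Step 1 — sample mean vector:
  mean(X) = (3 + 9 + 4 + 1 + 3 + 5) / 6 = 25/6 = 4.1667
  mean(Y) = (8 + 1 + 3 + 6 + 5 + 5) / 6 = 28/6 = 4.6667
  x̄ = (4.1667, 4.6667),  deviation x̄ - mu_0 = (4.1667, 4.6667) - (7, 5) = (-2.8333, -0.3333).

Step 2 — sample covariance matrix, S[i,j] = (1/(n-1)) · Σ_k (x_{k,i} - mean_i) · (x_{k,j} - mean_j), divisor n-1 = 5:
  S[X,X] = ((-1.1667)·(-1.1667) + (4.8333)·(4.8333) + (-0.1667)·(-0.1667) + (-3.1667)·(-3.1667) + (-1.1667)·(-1.1667) + (0.8333)·(0.8333)) / 5 = 36.8333/5 = 7.3667
  S[X,Y] = ((-1.1667)·(3.3333) + (4.8333)·(-3.6667) + (-0.1667)·(-1.6667) + (-3.1667)·(1.3333) + (-1.1667)·(0.3333) + (0.8333)·(0.3333)) / 5 = -25.6667/5 = -5.1333
  S[Y,Y] = ((3.3333)·(3.3333) + (-3.6667)·(-3.6667) + (-1.6667)·(-1.6667) + (1.3333)·(1.3333) + (0.3333)·(0.3333) + (0.3333)·(0.3333)) / 5 = 29.3333/5 = 5.8667
  S = [[7.3667, -5.1333],
 [-5.1333, 5.8667]].

Step 3 — invert S. det(S) = 7.3667·5.8667 - (-5.1333)² = 16.8667.
  S^{-1} = (1/det) · [[d, -b], [-b, a]] = [[0.3478, 0.3043],
 [0.3043, 0.4368]].

Step 4 — quadratic form (x̄ - mu_0)^T · S^{-1} · (x̄ - mu_0):
  S^{-1} · (x̄ - mu_0) = (-1.087, -1.0079),
  (x̄ - mu_0)^T · [...] = (-2.8333)·(-1.087) + (-0.3333)·(-1.0079) = 3.4157.

Step 5 — scale by n: T² = 6 · 3.4157 = 20.4941.

T² ≈ 20.4941


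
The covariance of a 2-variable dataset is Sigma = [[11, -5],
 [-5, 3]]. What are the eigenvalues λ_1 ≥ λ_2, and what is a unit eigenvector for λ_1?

Step 1 — characteristic polynomial of 2×2 Sigma:
  det(Sigma - λI) = λ² - trace · λ + det = 0.
  trace = 11 + 3 = 14, det = 11·3 - (-5)² = 8.
Step 2 — discriminant:
  Δ = trace² - 4·det = 196 - 32 = 164.
Step 3 — eigenvalues:
  λ = (trace ± √Δ)/2 = (14 ± 12.8062)/2,
  λ_1 = 13.4031,  λ_2 = 0.5969.

Step 4 — unit eigenvector for λ_1: solve (Sigma - λ_1 I)v = 0. First row:
  (11 - 13.4031)·v_x + (-5)·v_y = 0, i.e. (-2.4031)·v_x + (-5)·v_y = 0,
  so v ∝ (b, λ_1 - a) = (-5, 2.4031); multiply by -1 so the first entry is positive: u = (5, -2.4031).
  ||u|| = √((5)² + (-2.4031)²) = √(30.775) ≈ 5.5475,
  v_1 = u/||u|| ≈ (0.9013, -0.4332) (||v_1|| = 1).

λ_1 = 13.4031,  λ_2 = 0.5969;  v_1 ≈ (0.9013, -0.4332)


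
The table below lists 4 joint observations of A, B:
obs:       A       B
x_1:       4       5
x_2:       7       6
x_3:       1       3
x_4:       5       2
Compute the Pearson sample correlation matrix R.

Step 1 — column means:
  mean(A) = (4 + 7 + 1 + 5) / 4 = 17/4 = 4.25
  mean(B) = (5 + 6 + 3 + 2) / 4 = 16/4 = 4

Step 2 — sample variances and covariances s[i,j] = (1/(n-1)) · Σ_k (x_{k,i} - mean_i) · (x_{k,j} - mean_j), with n-1 = 3:
  s[A,A] = ((-0.25)·(-0.25) + (2.75)·(2.75) + (-3.25)·(-3.25) + (0.75)·(0.75)) / 3 = 18.75/3 = 6.25
  s[A,B] = ((-0.25)·(1) + (2.75)·(2) + (-3.25)·(-1) + (0.75)·(-2)) / 3 = 7/3 = 2.3333
  s[B,B] = ((1)·(1) + (2)·(2) + (-1)·(-1) + (-2)·(-2)) / 3 = 10/3 = 3.3333
  Sample standard deviations s_i = √(s[i,i]):
  s(A) = √(6.25) = 2.5
  s(B) = √(3.3333) = 1.8257

Step 3 — r_{ij} = s_{ij} / (s_i · s_j):
  r[A,A] = 1 (diagonal).
  r[A,B] = 2.3333 / (2.5 · 1.8257) = 2.3333 / 4.5644 = 0.5112
  r[B,B] = 1 (diagonal).

R is symmetric with unit diagonal. Assembling:

R = [[1, 0.5112],
 [0.5112, 1]]


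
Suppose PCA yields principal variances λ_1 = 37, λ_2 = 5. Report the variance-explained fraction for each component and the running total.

Step 1 — total variance = trace(Sigma) = Σ λ_i = 37 + 5 = 42.

Step 2 — fraction explained by component i = λ_i / Σ λ:
  PC1: 37/42 = 0.881
  PC2: 5/42 = 0.119

Step 3 — cumulative fraction after k components = (λ_1 + ... + λ_k) / Σ λ:
  k = 1: 37/42 = 0.881
  k = 2: (37 + 5)/42 = 42/42 = 1

Summary (fraction, with percent):

explained: PC1 0.881 (88.1%), PC2 0.119 (11.9%);  cumulative: 0.881, 1


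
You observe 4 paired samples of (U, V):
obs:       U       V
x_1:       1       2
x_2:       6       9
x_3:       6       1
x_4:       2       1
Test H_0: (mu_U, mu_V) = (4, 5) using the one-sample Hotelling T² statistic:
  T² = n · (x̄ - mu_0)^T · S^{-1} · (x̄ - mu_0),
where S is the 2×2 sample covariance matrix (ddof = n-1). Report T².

Step 1 — sample mean vector:
  mean(U) = (1 + 6 + 6 + 2) / 4 = 15/4 = 3.75
  mean(V) = (2 + 9 + 1 + 1) / 4 = 13/4 = 3.25
  x̄ = (3.75, 3.25),  deviation x̄ - mu_0 = (3.75, 3.25) - (4, 5) = (-0.25, -1.75).

Step 2 — sample covariance matrix, S[i,j] = (1/(n-1)) · Σ_k (x_{k,i} - mean_i) · (x_{k,j} - mean_j), divisor n-1 = 3:
  S[U,U] = ((-2.75)·(-2.75) + (2.25)·(2.25) + (2.25)·(2.25) + (-1.75)·(-1.75)) / 3 = 20.75/3 = 6.9167
  S[U,V] = ((-2.75)·(-1.25) + (2.25)·(5.75) + (2.25)·(-2.25) + (-1.75)·(-2.25)) / 3 = 15.25/3 = 5.0833
  S[V,V] = ((-1.25)·(-1.25) + (5.75)·(5.75) + (-2.25)·(-2.25) + (-2.25)·(-2.25)) / 3 = 44.75/3 = 14.9167
  S = [[6.9167, 5.0833],
 [5.0833, 14.9167]].

Step 3 — invert S. det(S) = 6.9167·14.9167 - (5.0833)² = 77.3333.
  S^{-1} = (1/det) · [[d, -b], [-b, a]] = [[0.1929, -0.0657],
 [-0.0657, 0.0894]].

Step 4 — quadratic form (x̄ - mu_0)^T · S^{-1} · (x̄ - mu_0):
  S^{-1} · (x̄ - mu_0) = (0.0668, -0.1401),
  (x̄ - mu_0)^T · [...] = (-0.25)·(0.0668) + (-1.75)·(-0.1401) = 0.2284.

Step 5 — scale by n: T² = 4 · 0.2284 = 0.9138.

T² ≈ 0.9138


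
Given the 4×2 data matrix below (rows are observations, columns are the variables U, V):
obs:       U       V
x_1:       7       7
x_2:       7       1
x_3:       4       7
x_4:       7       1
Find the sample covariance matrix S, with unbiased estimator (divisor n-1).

Step 1 — column means:
  mean(U) = (7 + 7 + 4 + 7) / 4 = 25/4 = 6.25
  mean(V) = (7 + 1 + 7 + 1) / 4 = 16/4 = 4

Step 2 — sample covariance S[i,j] = (1/(n-1)) · Σ_k (x_{k,i} - mean_i) · (x_{k,j} - mean_j), with n-1 = 3.
  S[U,U] = ((0.75)·(0.75) + (0.75)·(0.75) + (-2.25)·(-2.25) + (0.75)·(0.75)) / 3 = 6.75/3 = 2.25
  S[U,V] = ((0.75)·(3) + (0.75)·(-3) + (-2.25)·(3) + (0.75)·(-3)) / 3 = -9/3 = -3
  S[V,V] = ((3)·(3) + (-3)·(-3) + (3)·(3) + (-3)·(-3)) / 3 = 36/3 = 12

S is symmetric (S[j,i] = S[i,j]). Assembling:

S = [[2.25, -3],
 [-3, 12]]


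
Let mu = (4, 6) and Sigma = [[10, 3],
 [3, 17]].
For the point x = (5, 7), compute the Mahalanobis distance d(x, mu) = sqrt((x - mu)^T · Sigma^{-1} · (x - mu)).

Step 1 — centre the observation: (x - mu) = (1, 1).

Step 2 — invert Sigma. det(Sigma) = 10·17 - (3)² = 161.
  Sigma^{-1} = (1/det) · [[d, -b], [-b, a]] = [[0.1056, -0.0186],
 [-0.0186, 0.0621]].

Step 3 — form the quadratic (x - mu)^T · Sigma^{-1} · (x - mu):
  Sigma^{-1} · (x - mu) = (0.087, 0.0435).
  (x - mu)^T · [Sigma^{-1} · (x - mu)] = (1)·(0.087) + (1)·(0.0435) = 0.1304.

Step 4 — take square root: d = √(0.1304) ≈ 0.3612.

d(x, mu) = √(0.1304) ≈ 0.3612


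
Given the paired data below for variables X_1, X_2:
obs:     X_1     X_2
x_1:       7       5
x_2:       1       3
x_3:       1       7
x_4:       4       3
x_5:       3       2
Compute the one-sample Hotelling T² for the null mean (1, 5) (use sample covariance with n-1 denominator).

Step 1 — sample mean vector:
  mean(X_1) = (7 + 1 + 1 + 4 + 3) / 5 = 16/5 = 3.2
  mean(X_2) = (5 + 3 + 7 + 3 + 2) / 5 = 20/5 = 4
  x̄ = (3.2, 4),  deviation x̄ - mu_0 = (3.2, 4) - (1, 5) = (2.2, -1).

Step 2 — sample covariance matrix, S[i,j] = (1/(n-1)) · Σ_k (x_{k,i} - mean_i) · (x_{k,j} - mean_j), divisor n-1 = 4:
  S[X_1,X_1] = ((3.8)·(3.8) + (-2.2)·(-2.2) + (-2.2)·(-2.2) + (0.8)·(0.8) + (-0.2)·(-0.2)) / 4 = 24.8/4 = 6.2
  S[X_1,X_2] = ((3.8)·(1) + (-2.2)·(-1) + (-2.2)·(3) + (0.8)·(-1) + (-0.2)·(-2)) / 4 = -1/4 = -0.25
  S[X_2,X_2] = ((1)·(1) + (-1)·(-1) + (3)·(3) + (-1)·(-1) + (-2)·(-2)) / 4 = 16/4 = 4
  S = [[6.2, -0.25],
 [-0.25, 4]].

Step 3 — invert S. det(S) = 6.2·4 - (-0.25)² = 24.7375.
  S^{-1} = (1/det) · [[d, -b], [-b, a]] = [[0.1617, 0.0101],
 [0.0101, 0.2506]].

Step 4 — quadratic form (x̄ - mu_0)^T · S^{-1} · (x̄ - mu_0):
  S^{-1} · (x̄ - mu_0) = (0.3456, -0.2284),
  (x̄ - mu_0)^T · [...] = (2.2)·(0.3456) + (-1)·(-0.2284) = 0.9888.

Step 5 — scale by n: T² = 5 · 0.9888 = 4.9439.

T² ≈ 4.9439


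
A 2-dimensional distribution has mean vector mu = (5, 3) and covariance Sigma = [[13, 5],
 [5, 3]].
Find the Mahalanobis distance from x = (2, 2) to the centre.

Step 1 — centre the observation: (x - mu) = (-3, -1).

Step 2 — invert Sigma. det(Sigma) = 13·3 - (5)² = 14.
  Sigma^{-1} = (1/det) · [[d, -b], [-b, a]] = [[0.2143, -0.3571],
 [-0.3571, 0.9286]].

Step 3 — form the quadratic (x - mu)^T · Sigma^{-1} · (x - mu):
  Sigma^{-1} · (x - mu) = (-0.2857, 0.1429).
  (x - mu)^T · [Sigma^{-1} · (x - mu)] = (-3)·(-0.2857) + (-1)·(0.1429) = 0.7143.

Step 4 — take square root: d = √(0.7143) ≈ 0.8452.

d(x, mu) = √(0.7143) ≈ 0.8452


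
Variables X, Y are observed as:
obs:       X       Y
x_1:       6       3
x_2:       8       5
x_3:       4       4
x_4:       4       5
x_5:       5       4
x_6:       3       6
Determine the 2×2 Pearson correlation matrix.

Step 1 — column means:
  mean(X) = (6 + 8 + 4 + 4 + 5 + 3) / 6 = 30/6 = 5
  mean(Y) = (3 + 5 + 4 + 5 + 4 + 6) / 6 = 27/6 = 4.5

Step 2 — sample variances and covariances s[i,j] = (1/(n-1)) · Σ_k (x_{k,i} - mean_i) · (x_{k,j} - mean_j), with n-1 = 5:
  s[X,X] = ((1)·(1) + (3)·(3) + (-1)·(-1) + (-1)·(-1) + (0)·(0) + (-2)·(-2)) / 5 = 16/5 = 3.2
  s[X,Y] = ((1)·(-1.5) + (3)·(0.5) + (-1)·(-0.5) + (-1)·(0.5) + (0)·(-0.5) + (-2)·(1.5)) / 5 = -3/5 = -0.6
  s[Y,Y] = ((-1.5)·(-1.5) + (0.5)·(0.5) + (-0.5)·(-0.5) + (0.5)·(0.5) + (-0.5)·(-0.5) + (1.5)·(1.5)) / 5 = 5.5/5 = 1.1
  Sample standard deviations s_i = √(s[i,i]):
  s(X) = √(3.2) = 1.7889
  s(Y) = √(1.1) = 1.0488

Step 3 — r_{ij} = s_{ij} / (s_i · s_j):
  r[X,X] = 1 (diagonal).
  r[X,Y] = -0.6 / (1.7889 · 1.0488) = -0.6 / 1.8762 = -0.3198
  r[Y,Y] = 1 (diagonal).

R is symmetric with unit diagonal. Assembling:

R = [[1, -0.3198],
 [-0.3198, 1]]


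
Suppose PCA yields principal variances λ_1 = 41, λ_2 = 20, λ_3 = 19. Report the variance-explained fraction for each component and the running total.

Step 1 — total variance = trace(Sigma) = Σ λ_i = 41 + 20 + 19 = 80.

Step 2 — fraction explained by component i = λ_i / Σ λ:
  PC1: 41/80 = 0.5125
  PC2: 20/80 = 0.25
  PC3: 19/80 = 0.2375

Step 3 — cumulative fraction after k components = (λ_1 + ... + λ_k) / Σ λ:
  k = 1: 41/80 = 0.5125
  k = 2: (41 + 20)/80 = 61/80 = 0.7625
  k = 3: (41 + 20 + 19)/80 = 80/80 = 1

Summary (fraction, with percent):

explained: PC1 0.5125 (51.25%), PC2 0.25 (25%), PC3 0.2375 (23.75%);  cumulative: 0.5125, 0.7625, 1


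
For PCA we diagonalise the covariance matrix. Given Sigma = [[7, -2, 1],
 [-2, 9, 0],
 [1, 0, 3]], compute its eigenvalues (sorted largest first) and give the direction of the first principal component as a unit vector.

Step 1 — characteristic polynomial p(λ) = det(λI - Sigma) = λ³ - tr·λ² + c_1·λ - det, where tr = trace, c_1 = sum of the principal 2×2 minors, det = det(Sigma):
  tr = 7 + 9 + 3 = 19,
  c_1 = (7·9 - (-2)²) + (7·3 - (1)²) + (9·3 - (0)²) = 59 + 20 + 27 = 106,
  det = 7·(9·3 - (0)²) - (-2)·((-2)·3 - (0)·(1)) + (1)·((-2)·(0) - 9·(1)) = 7·(27) - (-2)·(-6) + (1)·(-9) = 168.
  So p(λ) = λ³ - 19λ² + 106λ - 168.
Step 2 — look for an integer root (rational root theorem: any rational root is an integer divisor of 168). Testing λ = 6:
  p(6) = 216 - 684 + 636 - 168 = 0  ✓
  Dividing out (λ - 6): p(λ) = (λ - 6)(λ² - 13λ + 28).
Step 3 — remaining eigenvalues from the quadratic λ² - 13λ + 28 = 0:
  Δ = 13² - 4·28 = 169 - 112 = 57,  λ = (13 ± √57)/2 = (13 ± 7.5498)/2 ≈ 10.2749 or 2.7251.
  Sorted: λ_1 = 10.2749,  λ_2 = 6,  λ_3 = 2.7251  (check: sum = 19 = tr ✓).

Step 4 — unit eigenvector for λ_1 ≈ 10.2749: v spans the null space of (Sigma - λ_1 I), whose rows are
  r_1 = (-3.2749, -2, 1),  r_2 = (-2, -1.2749, 0),  r_3 = (1, 0, -7.2749).
  v is orthogonal to every row, so take v ∝ r_1 × r_3 = ((-2)·(-7.2749) - (1)·(0), (1)·(1) - (-3.2749)·(-7.2749), (-3.2749)·(0) - (-2)·(1)) ≈ (14.5498, -22.8248, 2).
  Let u = (14.5498, -22.8248, 2).
  ||u|| = √((14.5498)² + (-22.8248)² + (2)²) = √(736.667) ≈ 27.1416,  v_1 = u/||u|| ≈ (0.5361, -0.841, 0.0737) (||v_1|| = 1).

λ_1 = 10.2749,  λ_2 = 6,  λ_3 = 2.7251;  v_1 ≈ (0.5361, -0.841, 0.0737)


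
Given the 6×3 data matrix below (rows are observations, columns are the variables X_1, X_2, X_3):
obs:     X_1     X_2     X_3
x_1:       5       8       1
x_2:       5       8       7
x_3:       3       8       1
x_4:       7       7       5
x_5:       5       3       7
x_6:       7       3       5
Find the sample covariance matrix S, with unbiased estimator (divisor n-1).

Step 1 — column means:
  mean(X_1) = (5 + 5 + 3 + 7 + 5 + 7) / 6 = 32/6 = 5.3333
  mean(X_2) = (8 + 8 + 8 + 7 + 3 + 3) / 6 = 37/6 = 6.1667
  mean(X_3) = (1 + 7 + 1 + 5 + 7 + 5) / 6 = 26/6 = 4.3333

Step 2 — sample covariance S[i,j] = (1/(n-1)) · Σ_k (x_{k,i} - mean_i) · (x_{k,j} - mean_j), with n-1 = 5.
  S[X_1,X_1] = ((-0.3333)·(-0.3333) + (-0.3333)·(-0.3333) + (-2.3333)·(-2.3333) + (1.6667)·(1.6667) + (-0.3333)·(-0.3333) + (1.6667)·(1.6667)) / 5 = 11.3333/5 = 2.2667
  S[X_1,X_2] = ((-0.3333)·(1.8333) + (-0.3333)·(1.8333) + (-2.3333)·(1.8333) + (1.6667)·(0.8333) + (-0.3333)·(-3.1667) + (1.6667)·(-3.1667)) / 5 = -8.3333/5 = -1.6667
  S[X_1,X_3] = ((-0.3333)·(-3.3333) + (-0.3333)·(2.6667) + (-2.3333)·(-3.3333) + (1.6667)·(0.6667) + (-0.3333)·(2.6667) + (1.6667)·(0.6667)) / 5 = 9.3333/5 = 1.8667
  S[X_2,X_2] = ((1.8333)·(1.8333) + (1.8333)·(1.8333) + (1.8333)·(1.8333) + (0.8333)·(0.8333) + (-3.1667)·(-3.1667) + (-3.1667)·(-3.1667)) / 5 = 30.8333/5 = 6.1667
  S[X_2,X_3] = ((1.8333)·(-3.3333) + (1.8333)·(2.6667) + (1.8333)·(-3.3333) + (0.8333)·(0.6667) + (-3.1667)·(2.6667) + (-3.1667)·(0.6667)) / 5 = -17.3333/5 = -3.4667
  S[X_3,X_3] = ((-3.3333)·(-3.3333) + (2.6667)·(2.6667) + (-3.3333)·(-3.3333) + (0.6667)·(0.6667) + (2.6667)·(2.6667) + (0.6667)·(0.6667)) / 5 = 37.3333/5 = 7.4667

S is symmetric (S[j,i] = S[i,j]). Assembling:

S = [[2.2667, -1.6667, 1.8667],
 [-1.6667, 6.1667, -3.4667],
 [1.8667, -3.4667, 7.4667]]


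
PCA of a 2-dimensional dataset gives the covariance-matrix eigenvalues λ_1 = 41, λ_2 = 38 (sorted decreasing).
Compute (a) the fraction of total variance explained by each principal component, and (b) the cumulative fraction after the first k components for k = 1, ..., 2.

Step 1 — total variance = trace(Sigma) = Σ λ_i = 41 + 38 = 79.

Step 2 — fraction explained by component i = λ_i / Σ λ:
  PC1: 41/79 = 0.519
  PC2: 38/79 = 0.481

Step 3 — cumulative fraction after k components = (λ_1 + ... + λ_k) / Σ λ:
  k = 1: 41/79 = 0.519
  k = 2: (41 + 38)/79 = 79/79 = 1

Summary (fraction, with percent):

explained: PC1 0.519 (51.9%), PC2 0.481 (48.1%);  cumulative: 0.519, 1


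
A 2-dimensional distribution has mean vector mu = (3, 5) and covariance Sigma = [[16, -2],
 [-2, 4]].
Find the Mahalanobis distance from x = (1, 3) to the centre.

Step 1 — centre the observation: (x - mu) = (-2, -2).

Step 2 — invert Sigma. det(Sigma) = 16·4 - (-2)² = 60.
  Sigma^{-1} = (1/det) · [[d, -b], [-b, a]] = [[0.0667, 0.0333],
 [0.0333, 0.2667]].

Step 3 — form the quadratic (x - mu)^T · Sigma^{-1} · (x - mu):
  Sigma^{-1} · (x - mu) = (-0.2, -0.6).
  (x - mu)^T · [Sigma^{-1} · (x - mu)] = (-2)·(-0.2) + (-2)·(-0.6) = 1.6.

Step 4 — take square root: d = √(1.6) ≈ 1.2649.

d(x, mu) = √(1.6) ≈ 1.2649
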